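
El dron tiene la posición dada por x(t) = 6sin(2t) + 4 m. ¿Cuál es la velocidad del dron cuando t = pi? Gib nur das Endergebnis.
La respuesta es 12.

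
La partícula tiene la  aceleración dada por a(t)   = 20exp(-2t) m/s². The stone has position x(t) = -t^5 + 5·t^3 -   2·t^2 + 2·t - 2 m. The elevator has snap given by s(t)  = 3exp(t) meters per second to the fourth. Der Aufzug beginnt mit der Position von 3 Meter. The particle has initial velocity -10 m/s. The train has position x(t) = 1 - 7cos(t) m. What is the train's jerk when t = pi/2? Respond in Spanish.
Partiendo de la posición x(t) = 1 - 7·cos(t), tomamos 3 derivadas. La derivada de la posición da la velocidad: v(t) = 7·sin(t). Derivando la velocidad, obtenemos la aceleración: a(t) = 7·cos(t). Derivando la aceleración, obtenemos la sacudida: j(t) = -7·sin(t). Tenemos la sacudida j(t) = -7·sin(t). Sustituyendo t = pi/2: j(pi/2) = -7.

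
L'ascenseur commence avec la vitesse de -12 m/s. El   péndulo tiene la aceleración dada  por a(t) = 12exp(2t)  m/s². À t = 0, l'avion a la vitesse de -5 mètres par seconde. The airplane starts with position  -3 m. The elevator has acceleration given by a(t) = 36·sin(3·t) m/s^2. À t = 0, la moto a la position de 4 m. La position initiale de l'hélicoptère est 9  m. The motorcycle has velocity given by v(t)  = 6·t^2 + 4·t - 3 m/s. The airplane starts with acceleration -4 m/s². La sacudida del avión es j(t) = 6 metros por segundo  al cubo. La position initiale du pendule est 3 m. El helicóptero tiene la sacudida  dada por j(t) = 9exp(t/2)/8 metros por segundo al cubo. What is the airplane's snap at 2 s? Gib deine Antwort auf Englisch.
Starting from jerk j(t) = 6, we take 1 derivative. Taking d/dt of j(t), we find s(t) = 0. From the given snap equation s(t) = 0, we substitute t = 2 to get s = 0.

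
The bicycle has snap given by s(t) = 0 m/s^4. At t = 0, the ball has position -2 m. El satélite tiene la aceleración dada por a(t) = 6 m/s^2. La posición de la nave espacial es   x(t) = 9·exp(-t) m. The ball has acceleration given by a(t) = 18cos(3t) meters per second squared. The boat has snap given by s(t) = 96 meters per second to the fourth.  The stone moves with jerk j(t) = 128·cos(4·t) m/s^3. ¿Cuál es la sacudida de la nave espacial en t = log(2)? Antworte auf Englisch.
Starting from position x(t) = 9·exp(-t), we take 3 derivatives. Taking d/dt of x(t), we find v(t) = -9·exp(-t). Differentiating velocity, we get acceleration: a(t) = 9·exp(-t). The derivative of acceleration gives jerk: j(t) = -9·exp(-t). Using j(t) = -9·exp(-t) and substituting t = log(2), we find j = -9/2.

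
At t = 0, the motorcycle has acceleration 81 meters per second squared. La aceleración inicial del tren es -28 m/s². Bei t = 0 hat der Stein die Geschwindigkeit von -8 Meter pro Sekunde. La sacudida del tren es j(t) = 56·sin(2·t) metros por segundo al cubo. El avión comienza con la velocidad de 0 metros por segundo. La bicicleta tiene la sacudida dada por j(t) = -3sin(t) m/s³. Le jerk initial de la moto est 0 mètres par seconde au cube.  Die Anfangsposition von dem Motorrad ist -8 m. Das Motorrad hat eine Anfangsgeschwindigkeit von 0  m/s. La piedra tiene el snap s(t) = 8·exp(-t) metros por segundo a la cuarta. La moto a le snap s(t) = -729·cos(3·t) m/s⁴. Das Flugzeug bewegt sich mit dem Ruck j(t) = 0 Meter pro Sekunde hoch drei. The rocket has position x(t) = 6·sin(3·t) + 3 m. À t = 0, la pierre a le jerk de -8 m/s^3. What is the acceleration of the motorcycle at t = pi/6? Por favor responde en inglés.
Starting from snap s(t) = -729·cos(3·t), we take 2 antiderivatives. The integral of snap, with j(0) = 0, gives jerk: j(t) = -243·sin(3·t). Integrating jerk and using the initial condition a(0) = 81, we get a(t) = 81·cos(3·t). Using a(t) = 81·cos(3·t) and substituting t = pi/6, we find a = 0.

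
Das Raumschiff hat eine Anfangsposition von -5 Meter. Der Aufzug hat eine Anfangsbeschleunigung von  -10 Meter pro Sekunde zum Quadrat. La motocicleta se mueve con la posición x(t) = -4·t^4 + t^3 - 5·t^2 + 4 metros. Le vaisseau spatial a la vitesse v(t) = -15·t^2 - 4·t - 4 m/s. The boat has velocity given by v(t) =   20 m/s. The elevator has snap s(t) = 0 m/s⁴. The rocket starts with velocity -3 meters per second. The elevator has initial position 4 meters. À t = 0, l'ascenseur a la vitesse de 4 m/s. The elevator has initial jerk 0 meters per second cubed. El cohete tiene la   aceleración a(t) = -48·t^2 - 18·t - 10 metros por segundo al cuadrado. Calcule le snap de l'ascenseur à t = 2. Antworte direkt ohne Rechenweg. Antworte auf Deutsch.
Die Antwort ist 0.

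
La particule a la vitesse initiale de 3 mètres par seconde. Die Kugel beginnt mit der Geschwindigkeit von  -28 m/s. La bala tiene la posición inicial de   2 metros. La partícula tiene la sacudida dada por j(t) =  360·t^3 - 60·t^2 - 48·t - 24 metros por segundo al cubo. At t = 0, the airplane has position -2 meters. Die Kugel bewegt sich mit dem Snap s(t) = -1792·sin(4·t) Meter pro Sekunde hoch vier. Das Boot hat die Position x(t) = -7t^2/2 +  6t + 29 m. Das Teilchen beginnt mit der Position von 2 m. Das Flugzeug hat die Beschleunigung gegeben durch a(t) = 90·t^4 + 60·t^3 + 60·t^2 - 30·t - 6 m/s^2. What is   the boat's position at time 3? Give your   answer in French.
En utilisant x(t) = -7·t^2/2 + 6·t + 29 et en substituant t = 3, nous trouvons x = 31/2.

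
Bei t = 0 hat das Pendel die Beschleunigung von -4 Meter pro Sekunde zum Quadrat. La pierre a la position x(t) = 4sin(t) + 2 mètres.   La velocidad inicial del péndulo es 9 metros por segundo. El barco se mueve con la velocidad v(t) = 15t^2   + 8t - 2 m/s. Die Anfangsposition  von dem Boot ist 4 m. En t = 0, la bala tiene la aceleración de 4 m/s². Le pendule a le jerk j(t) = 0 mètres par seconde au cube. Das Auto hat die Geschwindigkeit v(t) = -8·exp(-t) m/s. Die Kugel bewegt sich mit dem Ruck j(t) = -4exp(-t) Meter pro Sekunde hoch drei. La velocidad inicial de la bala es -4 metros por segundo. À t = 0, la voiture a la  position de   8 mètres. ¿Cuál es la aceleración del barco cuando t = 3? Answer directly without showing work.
En t = 3, a = 98.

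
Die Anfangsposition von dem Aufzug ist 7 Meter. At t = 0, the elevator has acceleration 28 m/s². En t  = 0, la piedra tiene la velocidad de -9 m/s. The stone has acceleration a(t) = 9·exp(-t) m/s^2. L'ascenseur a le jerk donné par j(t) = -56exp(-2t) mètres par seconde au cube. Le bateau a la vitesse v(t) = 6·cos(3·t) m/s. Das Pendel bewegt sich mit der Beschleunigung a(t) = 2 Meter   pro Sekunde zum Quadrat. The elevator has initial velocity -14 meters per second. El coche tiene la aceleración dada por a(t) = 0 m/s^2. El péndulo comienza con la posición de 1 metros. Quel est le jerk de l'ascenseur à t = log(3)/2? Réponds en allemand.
Aus der Gleichung für den Ruck j(t) = -56·exp(-2·t), setzen wir t = log(3)/2 ein und erhalten j = -56/3.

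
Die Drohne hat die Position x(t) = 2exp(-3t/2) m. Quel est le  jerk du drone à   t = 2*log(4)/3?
Nous devons dériver notre équation de la position x(t) = 2·exp(-3·t/2) 3 fois. En dérivant la position, nous obtenons la vitesse: v(t) = -3·exp(-3·t/2). En dérivant la vitesse, nous obtenons l'accélération: a(t) = 9·exp(-3·t/2)/2. La dérivée de l'accélération donne le jerk: j(t) = -27·exp(-3·t/2)/4. De l'équation du jerk j(t) = -27·exp(-3·t/2)/4, nous substituons t = 2*log(4)/3 pour obtenir j = -27/16.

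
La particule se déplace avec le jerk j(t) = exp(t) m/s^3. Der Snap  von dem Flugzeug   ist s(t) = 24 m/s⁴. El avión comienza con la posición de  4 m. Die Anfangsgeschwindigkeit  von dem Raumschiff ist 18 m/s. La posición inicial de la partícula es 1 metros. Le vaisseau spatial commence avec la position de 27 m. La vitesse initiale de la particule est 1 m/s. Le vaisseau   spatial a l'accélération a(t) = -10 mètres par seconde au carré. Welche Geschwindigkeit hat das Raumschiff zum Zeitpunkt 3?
Wir müssen das Integral unserer Gleichung für die Beschleunigung a(t) = -10 1-mal finden. Das Integral von der Beschleunigung ist die Geschwindigkeit. Mit v(0) = 18 erhalten wir v(t) = 18 - 10·t. Mit v(t) = 18 - 10·t und Einsetzen von t = 3, finden wir v = -12.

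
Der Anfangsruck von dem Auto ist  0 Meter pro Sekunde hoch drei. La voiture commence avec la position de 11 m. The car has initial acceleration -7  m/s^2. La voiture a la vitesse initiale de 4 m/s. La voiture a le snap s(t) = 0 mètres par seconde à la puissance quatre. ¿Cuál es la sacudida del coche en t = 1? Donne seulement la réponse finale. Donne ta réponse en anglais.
j(1) = 0.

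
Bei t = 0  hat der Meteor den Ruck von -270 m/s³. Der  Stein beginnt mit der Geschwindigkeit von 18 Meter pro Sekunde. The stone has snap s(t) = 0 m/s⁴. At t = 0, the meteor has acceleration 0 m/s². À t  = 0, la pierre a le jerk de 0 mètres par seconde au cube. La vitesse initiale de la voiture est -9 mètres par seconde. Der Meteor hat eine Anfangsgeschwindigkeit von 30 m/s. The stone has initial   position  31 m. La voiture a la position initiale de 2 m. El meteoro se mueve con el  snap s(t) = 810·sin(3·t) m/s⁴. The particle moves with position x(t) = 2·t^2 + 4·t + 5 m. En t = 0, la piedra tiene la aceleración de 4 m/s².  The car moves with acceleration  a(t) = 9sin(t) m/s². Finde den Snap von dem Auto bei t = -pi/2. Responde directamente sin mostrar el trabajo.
Der Snap bei t = -pi/2 ist s = 9.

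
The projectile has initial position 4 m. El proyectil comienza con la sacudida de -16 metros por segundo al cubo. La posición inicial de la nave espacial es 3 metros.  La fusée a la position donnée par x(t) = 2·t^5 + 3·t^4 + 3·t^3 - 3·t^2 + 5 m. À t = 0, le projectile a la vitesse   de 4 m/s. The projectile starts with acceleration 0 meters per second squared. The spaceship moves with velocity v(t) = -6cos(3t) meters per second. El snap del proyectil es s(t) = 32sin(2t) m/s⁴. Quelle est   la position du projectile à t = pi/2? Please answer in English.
To solve this, we need to take 4 integrals of our snap equation s(t) = 32·sin(2·t). The integral of snap, with j(0) = -16, gives jerk: j(t) = -16·cos(2·t). The integral of jerk, with a(0) = 0, gives acceleration: a(t) = -8·sin(2·t). The antiderivative of acceleration is velocity. Using v(0) = 4, we get v(t) = 4·cos(2·t). The integral of velocity is position. Using x(0) = 4, we get x(t) = 2·sin(2·t) + 4. We have position x(t) = 2·sin(2·t) + 4. Substituting t = pi/2: x(pi/2) = 4.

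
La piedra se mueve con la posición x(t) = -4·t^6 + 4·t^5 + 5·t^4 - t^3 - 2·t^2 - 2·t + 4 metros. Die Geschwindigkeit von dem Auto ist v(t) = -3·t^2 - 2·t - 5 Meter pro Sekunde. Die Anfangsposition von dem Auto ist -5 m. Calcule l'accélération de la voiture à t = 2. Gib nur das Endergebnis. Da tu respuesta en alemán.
a(2) = -14.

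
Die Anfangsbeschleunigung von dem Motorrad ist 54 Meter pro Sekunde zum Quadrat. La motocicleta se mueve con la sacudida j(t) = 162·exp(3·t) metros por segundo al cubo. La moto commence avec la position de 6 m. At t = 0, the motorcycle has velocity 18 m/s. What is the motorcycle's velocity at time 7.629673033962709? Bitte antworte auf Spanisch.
Partiendo de la sacudida j(t) = 162·exp(3·t), tomamos 2 integrales. Tomando ∫j(t)dt y aplicando a(0) = 54, encontramos a(t) = 54·exp(3·t). Tomando ∫a(t)dt y aplicando v(0) = 18, encontramos v(t) = 18·exp(3·t). De la ecuación de la velocidad v(t) = 18·exp(3·t), sustituimos t = 7.629673033962709 para obtener v = 156981038291.007.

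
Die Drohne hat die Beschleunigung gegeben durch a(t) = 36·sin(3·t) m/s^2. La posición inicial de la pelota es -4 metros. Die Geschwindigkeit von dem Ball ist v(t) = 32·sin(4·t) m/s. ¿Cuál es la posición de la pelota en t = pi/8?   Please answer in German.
Wir müssen unsere Gleichung für die Geschwindigkeit v(t) = 32·sin(4·t) 1-mal integrieren. Mit ∫v(t)dt und Anwendung von x(0) = -4, finden wir x(t) = 4 - 8·cos(4·t). Mit x(t) = 4 - 8·cos(4·t) und Einsetzen von t = pi/8, finden wir x = 4.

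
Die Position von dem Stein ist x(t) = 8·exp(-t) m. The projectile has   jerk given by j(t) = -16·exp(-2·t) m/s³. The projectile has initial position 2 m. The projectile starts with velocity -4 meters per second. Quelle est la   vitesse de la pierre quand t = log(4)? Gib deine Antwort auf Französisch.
Pour résoudre ceci, nous devons prendre 1 dérivée de notre équation de la position x(t) = 8·exp(-t). En dérivant la position, nous obtenons la vitesse: v(t) = -8·exp(-t). De l'équation de la vitesse v(t) = -8·exp(-t), nous substituons t = log(4) pour obtenir v = -2.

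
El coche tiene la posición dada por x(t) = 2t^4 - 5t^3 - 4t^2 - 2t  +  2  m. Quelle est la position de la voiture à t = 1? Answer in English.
Using x(t) = 2·t^4 - 5·t^3 - 4·t^2 - 2·t + 2 and substituting t = 1, we find x = -7.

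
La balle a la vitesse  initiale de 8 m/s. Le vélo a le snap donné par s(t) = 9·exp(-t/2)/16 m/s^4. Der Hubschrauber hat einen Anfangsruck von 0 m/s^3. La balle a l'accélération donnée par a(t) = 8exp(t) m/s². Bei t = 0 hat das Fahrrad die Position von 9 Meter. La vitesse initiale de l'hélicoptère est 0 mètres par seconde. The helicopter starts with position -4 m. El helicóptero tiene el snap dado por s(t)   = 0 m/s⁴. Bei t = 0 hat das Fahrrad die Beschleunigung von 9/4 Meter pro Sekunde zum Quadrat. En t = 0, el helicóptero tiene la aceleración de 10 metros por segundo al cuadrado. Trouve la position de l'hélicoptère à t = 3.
Pour résoudre ceci, nous devons prendre 4 intégrales de notre équation du snap s(t) = 0. En prenant ∫s(t)dt et en appliquant j(0) = 0, nous trouvons j(t) = 0. L'intégrale du jerk est l'accélération. En utilisant a(0) = 10, nous obtenons a(t) = 10. En intégrant l'accélération et en utilisant la condition initiale v(0) = 0, nous obtenons v(t) = 10·t. En intégrant la vitesse et en utilisant la condition initiale x(0) = -4, nous obtenons x(t) = 5·t^2 - 4. Nous avons la position x(t) = 5·t^2 - 4. En substituant t = 3: x(3) = 41.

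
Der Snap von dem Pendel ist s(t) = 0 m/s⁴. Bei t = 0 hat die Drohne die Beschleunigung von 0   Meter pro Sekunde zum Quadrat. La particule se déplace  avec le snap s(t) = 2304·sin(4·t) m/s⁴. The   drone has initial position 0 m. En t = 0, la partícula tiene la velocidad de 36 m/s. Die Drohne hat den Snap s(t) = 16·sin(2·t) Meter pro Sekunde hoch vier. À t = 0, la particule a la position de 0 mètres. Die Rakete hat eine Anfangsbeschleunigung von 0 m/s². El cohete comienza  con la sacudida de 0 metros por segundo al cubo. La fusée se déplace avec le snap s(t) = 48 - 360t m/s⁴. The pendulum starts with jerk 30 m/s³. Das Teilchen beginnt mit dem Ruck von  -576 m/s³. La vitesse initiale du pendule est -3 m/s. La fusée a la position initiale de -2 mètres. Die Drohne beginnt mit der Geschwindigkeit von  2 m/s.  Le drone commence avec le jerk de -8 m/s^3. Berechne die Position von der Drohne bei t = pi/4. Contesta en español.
Debemos encontrar la integral de nuestra ecuación del snap s(t) = 16·sin(2·t) 4 veces. La integral del snap, con j(0) = -8, da la sacudida: j(t) = -8·cos(2·t). Integrando la sacudida y usando la condición inicial a(0) = 0, obtenemos a(t) = -4·sin(2·t). La integral de la aceleración, con v(0) = 2, da la velocidad: v(t) = 2·cos(2·t). La antiderivada de la velocidad es la posición. Usando x(0) = 0, obtenemos x(t) = sin(2·t). Tenemos la posición x(t) = sin(2·t). Sustituyendo t = pi/4: x(pi/4) = 1.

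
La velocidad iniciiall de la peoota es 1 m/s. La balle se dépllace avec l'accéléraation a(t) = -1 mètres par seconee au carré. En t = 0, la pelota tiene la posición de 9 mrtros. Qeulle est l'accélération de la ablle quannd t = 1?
En utilisant a(t) = -1 et en substituant t = 1, nous trouvons a = -1.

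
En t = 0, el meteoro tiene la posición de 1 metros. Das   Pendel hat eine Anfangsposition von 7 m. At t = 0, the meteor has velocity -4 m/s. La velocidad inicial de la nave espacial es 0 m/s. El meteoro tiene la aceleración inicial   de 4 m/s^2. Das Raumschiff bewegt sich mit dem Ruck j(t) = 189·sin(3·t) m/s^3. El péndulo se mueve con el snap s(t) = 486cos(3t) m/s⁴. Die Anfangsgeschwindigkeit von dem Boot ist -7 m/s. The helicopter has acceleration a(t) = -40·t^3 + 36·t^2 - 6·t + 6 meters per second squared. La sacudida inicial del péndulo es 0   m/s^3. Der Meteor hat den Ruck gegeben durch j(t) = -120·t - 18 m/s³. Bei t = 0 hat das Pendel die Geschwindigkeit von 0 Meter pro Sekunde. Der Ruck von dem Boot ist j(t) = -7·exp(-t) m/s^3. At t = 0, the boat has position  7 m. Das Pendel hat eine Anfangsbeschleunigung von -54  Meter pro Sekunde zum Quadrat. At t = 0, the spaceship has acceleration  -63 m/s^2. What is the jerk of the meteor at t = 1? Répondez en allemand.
Wir haben den Ruck j(t) = -120·t - 18. Durch Einsetzen von t = 1: j(1) = -138.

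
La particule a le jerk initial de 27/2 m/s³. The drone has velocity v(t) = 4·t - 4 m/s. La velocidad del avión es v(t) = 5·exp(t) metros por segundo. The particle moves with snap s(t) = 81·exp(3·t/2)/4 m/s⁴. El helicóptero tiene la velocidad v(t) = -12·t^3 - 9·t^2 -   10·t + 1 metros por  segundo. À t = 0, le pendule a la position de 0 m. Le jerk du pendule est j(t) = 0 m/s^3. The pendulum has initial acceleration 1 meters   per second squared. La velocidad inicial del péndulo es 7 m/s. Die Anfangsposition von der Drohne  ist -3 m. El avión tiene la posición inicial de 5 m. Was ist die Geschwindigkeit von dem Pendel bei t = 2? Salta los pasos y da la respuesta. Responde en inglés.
The velocity at t = 2 is v = 9.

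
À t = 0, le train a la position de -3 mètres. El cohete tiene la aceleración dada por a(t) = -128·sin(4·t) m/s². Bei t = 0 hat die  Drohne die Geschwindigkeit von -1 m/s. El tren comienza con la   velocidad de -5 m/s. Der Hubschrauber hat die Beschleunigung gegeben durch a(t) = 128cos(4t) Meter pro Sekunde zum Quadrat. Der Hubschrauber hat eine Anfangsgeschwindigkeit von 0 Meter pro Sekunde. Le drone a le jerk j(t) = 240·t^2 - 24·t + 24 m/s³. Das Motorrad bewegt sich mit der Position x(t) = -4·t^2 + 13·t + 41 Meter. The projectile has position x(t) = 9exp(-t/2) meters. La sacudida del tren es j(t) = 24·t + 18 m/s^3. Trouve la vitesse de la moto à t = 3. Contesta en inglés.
To solve this, we need to take 1 derivative of our position equation x(t) = -4·t^2 + 13·t + 41. Differentiating position, we get velocity: v(t) = 13 - 8·t. We have velocity v(t) = 13 - 8·t. Substituting t = 3: v(3) = -11.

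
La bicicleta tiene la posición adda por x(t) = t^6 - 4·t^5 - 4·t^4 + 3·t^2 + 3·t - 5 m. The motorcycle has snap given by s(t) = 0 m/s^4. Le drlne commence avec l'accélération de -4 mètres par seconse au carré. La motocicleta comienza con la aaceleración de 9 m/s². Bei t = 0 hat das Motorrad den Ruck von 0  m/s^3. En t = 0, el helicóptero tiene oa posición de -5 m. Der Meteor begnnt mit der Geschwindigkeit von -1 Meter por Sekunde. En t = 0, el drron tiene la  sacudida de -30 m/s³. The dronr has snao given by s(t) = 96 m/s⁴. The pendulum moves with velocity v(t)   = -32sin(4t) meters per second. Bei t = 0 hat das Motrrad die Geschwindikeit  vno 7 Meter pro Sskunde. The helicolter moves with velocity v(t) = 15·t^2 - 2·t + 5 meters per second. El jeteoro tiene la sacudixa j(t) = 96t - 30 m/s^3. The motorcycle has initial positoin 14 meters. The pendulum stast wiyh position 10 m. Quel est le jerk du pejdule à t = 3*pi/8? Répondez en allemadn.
Um dies zu lösen, müssen wir 2 Ableitungen unserer Gleichung für die Geschwindigkeit v(t) = -32·sin(4·t) nehmen. Durch Ableiten von der Geschwindigkeit erhalten wir die Beschleunigung: a(t) = -128·cos(4·t). Mit d/dt von a(t) finden wir j(t) = 512·sin(4·t). Mit j(t) = 512·sin(4·t) und Einsetzen von t = 3*pi/8, finden wir j = -512.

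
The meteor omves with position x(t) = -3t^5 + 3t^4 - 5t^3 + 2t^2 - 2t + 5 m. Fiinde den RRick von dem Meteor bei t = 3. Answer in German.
Ausgehend von der Position x(t) = -3·t^5 + 3·t^4 - 5·t^3 + 2·t^2 - 2·t + 5, nehmen wir 3 Ableitungen. Die Ableitung von der Position ergibt die Geschwindigkeit: v(t) = -15·t^4 + 12·t^3 - 15·t^2 + 4·t - 2. Die Ableitung von der Geschwindigkeit ergibt die Beschleunigung: a(t) = -60·t^3 + 36·t^2 - 30·t + 4. Mit d/dt von a(t) finden wir j(t) = -180·t^2 + 72·t - 30. Wir haben den Ruck j(t) = -180·t^2 + 72·t - 30. Durch Einsetzen von t = 3: j(3) = -1434.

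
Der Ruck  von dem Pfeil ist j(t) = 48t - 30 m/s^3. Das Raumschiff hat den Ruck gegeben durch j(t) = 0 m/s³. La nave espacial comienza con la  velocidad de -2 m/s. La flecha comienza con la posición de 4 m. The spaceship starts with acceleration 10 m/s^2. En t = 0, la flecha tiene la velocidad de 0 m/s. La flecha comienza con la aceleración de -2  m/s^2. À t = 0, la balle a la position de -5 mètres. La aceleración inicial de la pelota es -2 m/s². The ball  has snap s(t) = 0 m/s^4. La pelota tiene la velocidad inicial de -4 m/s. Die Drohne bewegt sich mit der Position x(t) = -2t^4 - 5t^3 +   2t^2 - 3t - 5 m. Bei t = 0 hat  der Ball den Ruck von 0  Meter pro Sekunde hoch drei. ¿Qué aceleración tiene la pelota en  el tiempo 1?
Para resolver esto, necesitamos tomar 2 antiderivadas de nuestra ecuación del snap s(t) = 0. Tomando ∫s(t)dt y aplicando j(0) = 0, encontramos j(t) = 0. La antiderivada de la sacudida, con a(0) = -2, da la aceleración: a(t) = -2. Tenemos la aceleración a(t) = -2. Sustituyendo t = 1: a(1) = -2.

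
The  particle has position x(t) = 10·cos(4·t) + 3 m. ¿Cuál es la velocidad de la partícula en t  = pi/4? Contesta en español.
Debemos derivar nuestra ecuación de la posición x(t) = 10·cos(4·t) + 3 1 vez. Tomando d/dt de x(t), encontramos v(t) = -40·sin(4·t). De la ecuación de la velocidad v(t) = -40·sin(4·t), sustituimos t = pi/4 para obtener v = 0.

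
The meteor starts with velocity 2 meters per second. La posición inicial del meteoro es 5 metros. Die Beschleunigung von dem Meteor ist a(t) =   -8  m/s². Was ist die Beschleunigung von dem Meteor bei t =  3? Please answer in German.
Mit a(t) = -8 und Einsetzen von t = 3, finden wir a = -8.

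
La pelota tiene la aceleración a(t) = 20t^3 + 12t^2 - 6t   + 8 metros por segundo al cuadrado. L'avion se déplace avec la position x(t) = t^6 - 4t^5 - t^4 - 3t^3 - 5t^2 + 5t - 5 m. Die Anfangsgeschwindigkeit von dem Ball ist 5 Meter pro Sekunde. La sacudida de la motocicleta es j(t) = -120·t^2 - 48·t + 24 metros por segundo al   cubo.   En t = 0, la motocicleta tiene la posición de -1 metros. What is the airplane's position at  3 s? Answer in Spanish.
De la ecuación de la posición x(t) = t^6 - 4·t^5 - t^4 - 3·t^3 - 5·t^2 + 5·t - 5, sustituimos t = 3 para obtener x = -440.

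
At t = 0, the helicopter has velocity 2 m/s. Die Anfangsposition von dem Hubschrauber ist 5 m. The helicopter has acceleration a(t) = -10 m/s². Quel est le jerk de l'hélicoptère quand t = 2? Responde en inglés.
We must differentiate our acceleration equation a(t) = -10 1 time. Taking d/dt of a(t), we find j(t) = 0. From the given jerk equation j(t) = 0, we substitute t = 2 to get j = 0.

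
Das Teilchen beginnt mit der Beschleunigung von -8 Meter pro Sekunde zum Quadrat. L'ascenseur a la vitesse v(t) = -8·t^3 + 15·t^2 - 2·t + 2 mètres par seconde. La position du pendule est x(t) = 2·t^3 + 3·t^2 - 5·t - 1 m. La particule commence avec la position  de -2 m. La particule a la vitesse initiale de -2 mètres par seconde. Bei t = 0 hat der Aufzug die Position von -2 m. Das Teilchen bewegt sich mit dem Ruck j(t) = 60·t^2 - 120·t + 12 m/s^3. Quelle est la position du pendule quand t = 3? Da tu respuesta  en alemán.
Wir haben die Position x(t) = 2·t^3 + 3·t^2 - 5·t - 1. Durch Einsetzen von t = 3: x(3) = 65.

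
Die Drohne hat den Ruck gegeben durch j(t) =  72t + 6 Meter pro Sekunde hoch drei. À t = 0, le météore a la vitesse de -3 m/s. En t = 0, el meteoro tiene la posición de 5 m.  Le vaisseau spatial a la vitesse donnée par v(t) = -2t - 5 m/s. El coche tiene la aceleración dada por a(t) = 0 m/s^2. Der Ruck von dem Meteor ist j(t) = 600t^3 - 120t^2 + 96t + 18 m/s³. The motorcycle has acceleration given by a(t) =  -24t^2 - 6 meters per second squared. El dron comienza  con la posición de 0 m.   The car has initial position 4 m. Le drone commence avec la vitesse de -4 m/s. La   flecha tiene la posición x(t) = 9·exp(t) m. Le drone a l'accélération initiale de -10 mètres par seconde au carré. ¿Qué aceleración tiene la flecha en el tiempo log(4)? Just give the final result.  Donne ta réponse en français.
À t = log(4), a = 36.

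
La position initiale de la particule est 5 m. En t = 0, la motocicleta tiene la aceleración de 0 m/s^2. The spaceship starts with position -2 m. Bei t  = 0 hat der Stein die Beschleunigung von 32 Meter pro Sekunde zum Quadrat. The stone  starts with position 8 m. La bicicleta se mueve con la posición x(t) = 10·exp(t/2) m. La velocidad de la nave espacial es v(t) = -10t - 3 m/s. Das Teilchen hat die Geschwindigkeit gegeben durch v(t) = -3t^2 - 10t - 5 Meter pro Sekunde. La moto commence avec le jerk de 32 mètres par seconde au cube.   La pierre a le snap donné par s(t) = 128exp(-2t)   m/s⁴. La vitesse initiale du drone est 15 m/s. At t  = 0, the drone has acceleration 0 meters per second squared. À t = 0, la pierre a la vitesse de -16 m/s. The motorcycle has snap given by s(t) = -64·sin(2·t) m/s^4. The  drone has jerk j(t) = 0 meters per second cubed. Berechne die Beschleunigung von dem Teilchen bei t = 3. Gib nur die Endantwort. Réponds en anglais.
The acceleration at t = 3 is a = -28.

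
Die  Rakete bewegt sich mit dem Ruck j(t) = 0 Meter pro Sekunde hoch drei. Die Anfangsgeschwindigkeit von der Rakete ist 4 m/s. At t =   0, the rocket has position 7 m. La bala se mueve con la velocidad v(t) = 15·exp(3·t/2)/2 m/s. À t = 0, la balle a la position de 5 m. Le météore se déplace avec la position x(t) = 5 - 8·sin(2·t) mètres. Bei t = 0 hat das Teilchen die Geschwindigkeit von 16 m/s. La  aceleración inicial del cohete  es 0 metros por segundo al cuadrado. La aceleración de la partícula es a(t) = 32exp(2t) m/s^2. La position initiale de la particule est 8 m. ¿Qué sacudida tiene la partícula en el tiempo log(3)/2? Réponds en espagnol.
Debemos derivar nuestra ecuación de la aceleración a(t) = 32·exp(2·t) 1 vez. Derivando la aceleración, obtenemos la sacudida: j(t) = 64·exp(2·t). Usando j(t) = 64·exp(2·t) y sustituyendo t = log(3)/2, encontramos j = 192.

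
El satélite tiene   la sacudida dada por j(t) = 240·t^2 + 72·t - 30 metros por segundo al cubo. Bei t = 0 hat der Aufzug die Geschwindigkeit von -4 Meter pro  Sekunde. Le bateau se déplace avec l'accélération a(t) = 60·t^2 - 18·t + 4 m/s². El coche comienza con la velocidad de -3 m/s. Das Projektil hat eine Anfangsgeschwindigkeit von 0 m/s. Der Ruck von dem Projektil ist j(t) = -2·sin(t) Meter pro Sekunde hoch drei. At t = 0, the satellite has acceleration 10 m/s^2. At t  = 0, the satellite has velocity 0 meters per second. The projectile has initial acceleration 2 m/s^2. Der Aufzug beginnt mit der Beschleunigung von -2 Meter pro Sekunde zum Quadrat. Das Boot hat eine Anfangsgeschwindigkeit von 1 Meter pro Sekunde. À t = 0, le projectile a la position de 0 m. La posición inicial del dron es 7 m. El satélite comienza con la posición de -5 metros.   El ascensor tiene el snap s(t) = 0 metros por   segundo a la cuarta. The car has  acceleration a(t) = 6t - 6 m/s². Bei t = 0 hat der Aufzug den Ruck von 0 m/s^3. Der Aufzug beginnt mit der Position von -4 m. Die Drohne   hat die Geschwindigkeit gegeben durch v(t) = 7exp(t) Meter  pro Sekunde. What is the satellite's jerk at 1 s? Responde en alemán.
Wir haben den Ruck j(t) = 240·t^2 + 72·t - 30. Durch Einsetzen von t = 1: j(1) = 282.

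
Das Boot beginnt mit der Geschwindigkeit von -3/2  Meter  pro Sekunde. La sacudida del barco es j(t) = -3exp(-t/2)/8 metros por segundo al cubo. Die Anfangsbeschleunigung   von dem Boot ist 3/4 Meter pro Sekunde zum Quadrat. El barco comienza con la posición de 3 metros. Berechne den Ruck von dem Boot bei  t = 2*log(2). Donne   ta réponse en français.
De l'équation du jerk j(t) = -3·exp(-t/2)/8, nous substituons t = 2*log(2) pour obtenir j = -3/16.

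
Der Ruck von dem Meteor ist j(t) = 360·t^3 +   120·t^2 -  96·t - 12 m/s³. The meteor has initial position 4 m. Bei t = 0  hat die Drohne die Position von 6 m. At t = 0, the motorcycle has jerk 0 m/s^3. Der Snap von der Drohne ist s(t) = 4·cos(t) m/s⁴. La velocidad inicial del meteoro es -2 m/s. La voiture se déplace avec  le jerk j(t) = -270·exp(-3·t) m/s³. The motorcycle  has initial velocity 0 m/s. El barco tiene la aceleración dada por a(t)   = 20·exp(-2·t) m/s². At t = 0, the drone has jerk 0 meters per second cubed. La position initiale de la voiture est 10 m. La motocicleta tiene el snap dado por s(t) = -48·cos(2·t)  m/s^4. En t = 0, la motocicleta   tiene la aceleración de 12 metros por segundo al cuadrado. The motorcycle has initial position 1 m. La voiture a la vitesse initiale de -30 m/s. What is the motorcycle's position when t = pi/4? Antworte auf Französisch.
Nous devons intégrer notre équation du snap s(t) = -48·cos(2·t) 4 fois. En intégrant le snap et en utilisant la condition initiale j(0) = 0, nous obtenons j(t) = -24·sin(2·t). La primitive du jerk est l'accélération. En utilisant a(0) = 12, nous obtenons a(t) = 12·cos(2·t). L'intégrale de l'accélération est la vitesse. En utilisant v(0) = 0, nous obtenons v(t) = 6·sin(2·t). En prenant ∫v(t)dt et en appliquant x(0) = 1, nous trouvons x(t) = 4 - 3·cos(2·t). Nous avons la position x(t) = 4 - 3·cos(2·t). En substituant t = pi/4: x(pi/4) = 4.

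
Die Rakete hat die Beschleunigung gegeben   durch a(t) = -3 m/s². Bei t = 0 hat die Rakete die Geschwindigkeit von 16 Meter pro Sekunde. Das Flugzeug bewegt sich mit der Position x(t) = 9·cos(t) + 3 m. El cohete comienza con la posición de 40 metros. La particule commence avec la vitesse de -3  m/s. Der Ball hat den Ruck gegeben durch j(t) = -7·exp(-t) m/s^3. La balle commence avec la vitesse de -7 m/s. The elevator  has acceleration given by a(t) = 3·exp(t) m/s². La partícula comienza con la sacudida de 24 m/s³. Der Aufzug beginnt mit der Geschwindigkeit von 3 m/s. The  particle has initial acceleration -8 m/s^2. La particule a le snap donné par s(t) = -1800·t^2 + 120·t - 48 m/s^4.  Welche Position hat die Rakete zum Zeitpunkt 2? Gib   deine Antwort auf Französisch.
Nous devons trouver l'intégrale de notre équation de l'accélération a(t) = -3 2 fois. En intégrant l'accélération et en utilisant la condition initiale v(0) = 16, nous obtenons v(t) = 16 - 3·t. L'intégrale de la vitesse, avec x(0) = 40, donne la position: x(t) = -3·t^2/2 + 16·t + 40. De l'équation de la position x(t) = -3·t^2/2 + 16·t + 40, nous substituons t = 2 pour obtenir x = 66.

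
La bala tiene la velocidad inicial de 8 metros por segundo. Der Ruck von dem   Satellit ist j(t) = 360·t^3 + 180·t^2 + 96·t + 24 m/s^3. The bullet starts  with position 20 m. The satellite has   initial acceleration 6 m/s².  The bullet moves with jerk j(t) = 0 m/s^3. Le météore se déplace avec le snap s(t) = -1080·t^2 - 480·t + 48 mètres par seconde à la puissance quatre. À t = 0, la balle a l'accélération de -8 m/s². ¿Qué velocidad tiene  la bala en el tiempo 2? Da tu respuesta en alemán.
Ausgehend von dem Ruck j(t) = 0, nehmen wir 2 Stammfunktionen. Mit ∫j(t)dt und Anwendung von a(0) = -8, finden wir a(t) = -8. Das Integral von der Beschleunigung, mit v(0) = 8, ergibt die Geschwindigkeit: v(t) = 8 - 8·t. Aus der Gleichung für die Geschwindigkeit v(t) = 8 - 8·t, setzen wir t = 2 ein und erhalten v = -8.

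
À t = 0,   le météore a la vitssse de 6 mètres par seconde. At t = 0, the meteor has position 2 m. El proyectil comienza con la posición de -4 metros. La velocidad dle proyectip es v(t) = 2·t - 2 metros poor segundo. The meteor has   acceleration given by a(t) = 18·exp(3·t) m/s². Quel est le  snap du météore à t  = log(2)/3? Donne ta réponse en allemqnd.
Ausgehend von der Beschleunigung a(t) = 18·exp(3·t), nehmen wir 2 Ableitungen. Mit d/dt von a(t) finden wir j(t) = 54·exp(3·t). Mit d/dt von j(t) finden wir s(t) = 162·exp(3·t). Aus der Gleichung für den Snap s(t) = 162·exp(3·t), setzen wir t = log(2)/3 ein und erhalten s = 324.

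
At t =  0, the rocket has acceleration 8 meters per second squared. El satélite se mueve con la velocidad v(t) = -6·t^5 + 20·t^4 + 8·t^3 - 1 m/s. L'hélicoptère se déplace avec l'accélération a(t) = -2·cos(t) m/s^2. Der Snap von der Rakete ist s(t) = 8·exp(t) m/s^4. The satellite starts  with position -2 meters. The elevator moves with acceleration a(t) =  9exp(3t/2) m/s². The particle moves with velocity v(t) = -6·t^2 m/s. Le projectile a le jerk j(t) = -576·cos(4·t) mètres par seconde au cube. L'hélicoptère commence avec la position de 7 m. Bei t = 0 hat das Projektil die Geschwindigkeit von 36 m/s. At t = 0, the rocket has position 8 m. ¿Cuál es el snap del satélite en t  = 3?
Para resolver esto, necesitamos tomar 3 derivadas de nuestra ecuación de la velocidad v(t) = -6·t^5 + 20·t^4 + 8·t^3 - 1. Derivando la velocidad, obtenemos la aceleración: a(t) = -30·t^4 + 80·t^3 + 24·t^2. Tomando d/dt de a(t), encontramos j(t) = -120·t^3 + 240·t^2 + 48·t. Derivando la sacudida, obtenemos el snap: s(t) = -360·t^2 + 480·t + 48. De la ecuación del snap s(t) = -360·t^2 + 480·t + 48, sustituimos t = 3 para obtener s = -1752.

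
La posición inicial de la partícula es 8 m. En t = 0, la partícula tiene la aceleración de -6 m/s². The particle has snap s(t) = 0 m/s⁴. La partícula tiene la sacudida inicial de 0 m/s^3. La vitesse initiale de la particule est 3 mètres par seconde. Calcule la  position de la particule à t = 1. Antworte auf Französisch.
Nous devons trouver la primitive de notre équation du snap s(t) = 0 4 fois. La primitive du snap, avec j(0) = 0, donne le jerk: j(t) = 0. La primitive du jerk, avec a(0) = -6, donne l'accélération: a(t) = -6. L'intégrale de l'accélération est la vitesse. En utilisant v(0) = 3, nous obtenons v(t) = 3 - 6·t. La primitive de la vitesse, avec x(0) = 8, donne la position: x(t) = -3·t^2 + 3·t + 8. En utilisant x(t) = -3·t^2 + 3·t + 8 et en substituant t = 1, nous trouvons x = 8.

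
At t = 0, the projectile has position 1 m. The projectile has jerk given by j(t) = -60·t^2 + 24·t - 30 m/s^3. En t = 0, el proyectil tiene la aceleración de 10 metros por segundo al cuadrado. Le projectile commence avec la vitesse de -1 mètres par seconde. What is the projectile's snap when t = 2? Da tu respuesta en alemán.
Wir müssen unsere Gleichung für den Ruck j(t) = -60·t^2 + 24·t - 30 1-mal ableiten. Mit d/dt von j(t) finden wir s(t) = 24 - 120·t. Aus der Gleichung für den Snap s(t) = 24 - 120·t, setzen wir t = 2 ein und erhalten s = -216.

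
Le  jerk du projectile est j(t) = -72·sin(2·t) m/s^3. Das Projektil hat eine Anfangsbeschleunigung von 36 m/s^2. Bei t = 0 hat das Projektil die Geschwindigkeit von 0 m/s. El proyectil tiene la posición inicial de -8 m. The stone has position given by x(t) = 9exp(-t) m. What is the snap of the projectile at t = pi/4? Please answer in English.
To solve this, we need to take 1 derivative of our jerk equation j(t) = -72·sin(2·t). Differentiating jerk, we get snap: s(t) = -144·cos(2·t). We have snap s(t) = -144·cos(2·t). Substituting t = pi/4: s(pi/4) = 0.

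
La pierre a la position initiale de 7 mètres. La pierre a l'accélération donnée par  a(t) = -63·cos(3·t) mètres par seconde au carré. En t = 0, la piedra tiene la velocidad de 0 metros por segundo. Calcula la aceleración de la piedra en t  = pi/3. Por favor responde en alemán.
Aus der Gleichung für die Beschleunigung a(t) = -63·cos(3·t), setzen wir t = pi/3 ein und erhalten a = 63.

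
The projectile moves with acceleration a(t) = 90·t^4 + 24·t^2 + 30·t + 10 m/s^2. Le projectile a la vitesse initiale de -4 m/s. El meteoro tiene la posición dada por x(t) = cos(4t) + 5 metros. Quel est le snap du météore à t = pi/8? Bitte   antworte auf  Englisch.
To solve this, we need to take 4 derivatives of our position equation x(t) = cos(4·t) + 5. Differentiating position, we get velocity: v(t) = -4·sin(4·t). The derivative of velocity gives acceleration: a(t) = -16·cos(4·t). The derivative of acceleration gives jerk: j(t) = 64·sin(4·t). The derivative of jerk gives snap: s(t) = 256·cos(4·t). Using s(t) = 256·cos(4·t) and substituting t = pi/8, we find s = 0.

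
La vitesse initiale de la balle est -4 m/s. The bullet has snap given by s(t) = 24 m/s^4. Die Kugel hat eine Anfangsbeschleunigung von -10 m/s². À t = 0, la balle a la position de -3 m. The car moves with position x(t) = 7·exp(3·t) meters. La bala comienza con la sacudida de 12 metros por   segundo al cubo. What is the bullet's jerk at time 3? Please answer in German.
Wir müssen die Stammfunktion unserer Gleichung für den Snap s(t) = 24 1-mal finden. Die Stammfunktion von dem Snap, mit j(0) = 12, ergibt den Ruck: j(t) = 24·t + 12. Mit j(t) = 24·t + 12 und Einsetzen von t = 3, finden wir j = 84.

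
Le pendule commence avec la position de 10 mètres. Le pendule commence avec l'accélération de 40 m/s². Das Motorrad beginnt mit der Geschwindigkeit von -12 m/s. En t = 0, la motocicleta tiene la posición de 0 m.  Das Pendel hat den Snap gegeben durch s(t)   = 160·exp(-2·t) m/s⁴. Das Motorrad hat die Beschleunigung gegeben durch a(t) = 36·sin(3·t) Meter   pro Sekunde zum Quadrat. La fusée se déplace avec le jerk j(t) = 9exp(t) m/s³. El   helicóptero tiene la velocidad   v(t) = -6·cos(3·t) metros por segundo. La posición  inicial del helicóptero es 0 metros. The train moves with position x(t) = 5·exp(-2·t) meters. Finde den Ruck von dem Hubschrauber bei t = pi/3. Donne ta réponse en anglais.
We must differentiate our velocity equation v(t) = -6·cos(3·t) 2 times. Taking d/dt of v(t), we find a(t) = 18·sin(3·t). The derivative of acceleration gives jerk: j(t) = 54·cos(3·t). Using j(t) = 54·cos(3·t) and substituting t = pi/3, we find j = -54.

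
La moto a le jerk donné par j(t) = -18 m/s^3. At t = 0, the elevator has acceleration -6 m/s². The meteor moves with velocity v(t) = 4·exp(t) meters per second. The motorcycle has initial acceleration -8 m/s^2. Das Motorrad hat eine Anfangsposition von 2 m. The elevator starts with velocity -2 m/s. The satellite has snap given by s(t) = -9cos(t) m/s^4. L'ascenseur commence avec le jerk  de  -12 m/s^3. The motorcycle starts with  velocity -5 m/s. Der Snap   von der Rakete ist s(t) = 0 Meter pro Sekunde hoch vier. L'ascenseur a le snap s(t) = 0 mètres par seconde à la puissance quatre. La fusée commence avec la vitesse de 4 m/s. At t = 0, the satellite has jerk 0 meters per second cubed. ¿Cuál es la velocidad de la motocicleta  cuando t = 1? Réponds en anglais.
We need to integrate our jerk equation j(t) = -18 2 times. Integrating jerk and using the initial condition a(0) = -8, we get a(t) = -18·t - 8. Finding the antiderivative of a(t) and using v(0) = -5: v(t) = -9·t^2 - 8·t - 5. From the given velocity equation v(t) = -9·t^2 - 8·t - 5, we substitute t = 1 to get v = -22.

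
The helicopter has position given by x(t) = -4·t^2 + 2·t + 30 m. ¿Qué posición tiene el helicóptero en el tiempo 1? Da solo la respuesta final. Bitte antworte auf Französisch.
x(1) = 28.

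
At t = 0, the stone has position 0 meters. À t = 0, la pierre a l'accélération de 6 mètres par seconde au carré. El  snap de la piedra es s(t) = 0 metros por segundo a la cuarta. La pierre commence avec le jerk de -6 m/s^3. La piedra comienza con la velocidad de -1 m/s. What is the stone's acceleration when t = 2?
Starting from snap s(t) = 0, we take 2 antiderivatives. Taking ∫s(t)dt and applying j(0) = -6, we find j(t) = -6. Integrating jerk and using the initial condition a(0) = 6, we get a(t) = 6 - 6·t. From the given acceleration equation a(t) = 6 - 6·t, we substitute t = 2 to get a = -6.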